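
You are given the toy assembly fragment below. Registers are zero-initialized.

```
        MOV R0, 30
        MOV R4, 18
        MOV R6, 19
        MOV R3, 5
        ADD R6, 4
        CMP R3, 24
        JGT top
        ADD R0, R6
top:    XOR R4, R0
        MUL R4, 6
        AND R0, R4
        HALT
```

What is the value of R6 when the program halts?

23

R0=30
R4=18
R6=19
R3=5
R6=19+4=23
CMP R3, 24  (cmp 5,24)
JGT top: not taken
R0=30+23=53
R4=18^53=39
R4=39*6=234
R0=53&234=32
halt.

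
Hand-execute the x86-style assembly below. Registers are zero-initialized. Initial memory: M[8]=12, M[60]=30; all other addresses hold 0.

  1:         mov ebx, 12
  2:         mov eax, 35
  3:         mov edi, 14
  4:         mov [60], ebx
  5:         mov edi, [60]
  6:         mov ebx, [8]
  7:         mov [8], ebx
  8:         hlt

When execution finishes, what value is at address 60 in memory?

12

ebx=12
eax=35
edi=14
mov [60], ebx → M[60]=12
edi=M[60]=12
ebx=M[8]=12
mov [8], ebx → M[8]=12
halt.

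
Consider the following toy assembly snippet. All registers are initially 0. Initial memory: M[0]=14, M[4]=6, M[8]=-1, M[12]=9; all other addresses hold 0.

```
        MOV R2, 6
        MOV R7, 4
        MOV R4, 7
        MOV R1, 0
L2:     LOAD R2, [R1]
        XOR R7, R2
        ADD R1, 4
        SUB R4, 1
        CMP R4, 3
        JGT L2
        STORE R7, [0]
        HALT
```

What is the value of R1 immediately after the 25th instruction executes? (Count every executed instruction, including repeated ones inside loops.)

after MOV R2, 6: R2=6
after MOV R7, 4: R7=4
after MOV R4, 7: R4=7
after MOV R1, 0: R1=0
after LOAD R2, [R1]: R2=M[0]=14
after XOR R7, R2: R7=4^14=10
after ADD R1, 4: R1=0+4=4
after SUB R4, 1: R4=7-1=6
CMP R4, 3  (cmp 6,3)
JGT L2: taken
after LOAD R2, [R1]: R2=M[4]=6
after XOR R7, R2: R7=10^6=12
after ADD R1, 4: R1=4+4=8
after SUB R4, 1: R4=6-1=5
CMP R4, 3  (cmp 5,3)
JGT L2: taken
after LOAD R2, [R1]: R2=M[8]=-1
after XOR R7, R2: R7=12^(-1)=-13
after ADD R1, 4: R1=8+4=12
after SUB R4, 1: R4=5-1=4
CMP R4, 3  (cmp 4,3)
JGT L2: taken
after LOAD R2, [R1]: R2=M[12]=9
after XOR R7, R2: R7=(-13)^9=-6
after ADD R1, 4: R1=12+4=16
After step 25: R1 = 16.

16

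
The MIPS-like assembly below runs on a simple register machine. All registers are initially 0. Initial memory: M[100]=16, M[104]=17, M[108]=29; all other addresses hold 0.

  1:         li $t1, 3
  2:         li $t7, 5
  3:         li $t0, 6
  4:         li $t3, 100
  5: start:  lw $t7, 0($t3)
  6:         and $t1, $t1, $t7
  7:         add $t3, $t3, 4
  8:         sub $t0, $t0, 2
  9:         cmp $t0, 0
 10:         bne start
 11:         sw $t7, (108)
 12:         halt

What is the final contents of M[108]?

29

li $t1, 3 → $t1=3
li $t7, 5 → $t7=5
li $t0, 6 → $t0=6
li $t3, 100 → $t3=100
lw $t7, 0($t3) → $t7=M[100]=16
and $t1, $t1, $t7 → $t1=3&16=0
add $t3, $t3, 4 → $t3=100+4=104
sub $t0, $t0, 2 → $t0=6-2=4
cmp $t0, 0  (cmp 4,0)
bne start: taken
lw $t7, 0($t3) → $t7=M[104]=17
and $t1, $t1, $t7 → $t1=0&17=0
add $t3, $t3, 4 → $t3=104+4=108
sub $t0, $t0, 2 → $t0=4-2=2
cmp $t0, 0  (cmp 2,0)
bne start: taken
lw $t7, 0($t3) → $t7=M[108]=29
and $t1, $t1, $t7 → $t1=0&29=0
add $t3, $t3, 4 → $t3=108+4=112
sub $t0, $t0, 2 → $t0=2-2=0
cmp $t0, 0  (cmp 0,0)
bne start: not taken
sw $t7, (108) → M[108]=29
halt.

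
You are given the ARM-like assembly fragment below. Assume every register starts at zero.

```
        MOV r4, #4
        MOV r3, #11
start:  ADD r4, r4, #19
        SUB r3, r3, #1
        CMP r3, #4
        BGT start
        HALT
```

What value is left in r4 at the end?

after MOV r4, #4: r4=4
after MOV r3, #11: r3=11
after ADD r4, r4, #19: r4=4+19=23
after SUB r3, r3, #1: r3=11-1=10
CMP r3, #4  (cmp 10,4)
BGT start: taken
after ADD r4, r4, #19: r4=23+19=42
after SUB r3, r3, #1: r3=10-1=9
CMP r3, #4  (cmp 9,4)
BGT start: taken
after ADD r4, r4, #19: r4=42+19=61
after SUB r3, r3, #1: r3=9-1=8
CMP r3, #4  (cmp 8,4)
BGT start: taken
after ADD r4, r4, #19: r4=61+19=80
after SUB r3, r3, #1: r3=8-1=7
CMP r3, #4  (cmp 7,4)
BGT start: taken
after ADD r4, r4, #19: r4=80+19=99
after SUB r3, r3, #1: r3=7-1=6
CMP r3, #4  (cmp 6,4)
BGT start: taken
after ADD r4, r4, #19: r4=99+19=118
after SUB r3, r3, #1: r3=6-1=5
CMP r3, #4  (cmp 5,4)
BGT start: taken
after ADD r4, r4, #19: r4=118+19=137
after SUB r3, r3, #1: r3=5-1=4
CMP r3, #4  (cmp 4,4)
BGT start: not taken
halt.

137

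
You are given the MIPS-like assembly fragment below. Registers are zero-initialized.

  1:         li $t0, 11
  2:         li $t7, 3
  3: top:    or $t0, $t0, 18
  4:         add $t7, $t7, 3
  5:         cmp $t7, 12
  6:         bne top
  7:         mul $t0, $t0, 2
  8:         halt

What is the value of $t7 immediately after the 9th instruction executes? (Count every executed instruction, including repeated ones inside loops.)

li $t0, 11 → $t0=11
li $t7, 3 → $t7=3
or $t0, $t0, 18 → $t0=11|18=27
add $t7, $t7, 3 → $t7=3+3=6
cmp $t7, 12  (cmp 6,12)
bne top: taken
or $t0, $t0, 18 → $t0=27|18=27
add $t7, $t7, 3 → $t7=6+3=9
cmp $t7, 12  (cmp 9,12)
After step 9: $t7 = 9.

9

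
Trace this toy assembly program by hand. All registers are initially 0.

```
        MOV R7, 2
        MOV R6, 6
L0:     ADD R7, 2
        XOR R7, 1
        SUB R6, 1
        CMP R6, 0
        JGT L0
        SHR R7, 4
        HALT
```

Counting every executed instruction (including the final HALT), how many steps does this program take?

R7=2
R6=6
R7=2+2=4
R7=4^1=5
R6=6-1=5
CMP R6, 0  (cmp 5,0)
JGT L0: taken
R7=5+2=7
R7=7^1=6
R6=5-1=4
CMP R6, 0  (cmp 4,0)
JGT L0: taken
R7=6+2=8
R7=8^1=9
R6=4-1=3
CMP R6, 0  (cmp 3,0)
JGT L0: taken
R7=9+2=11
R7=11^1=10
R6=3-1=2
CMP R6, 0  (cmp 2,0)
JGT L0: taken
R7=10+2=12
R7=12^1=13
R6=2-1=1
CMP R6, 0  (cmp 1,0)
JGT L0: taken
R7=13+2=15
R7=15^1=14
R6=1-1=0
CMP R6, 0  (cmp 0,0)
JGT L0: not taken
R7=14>>4=0
halt.
Total executed instructions: 34.

34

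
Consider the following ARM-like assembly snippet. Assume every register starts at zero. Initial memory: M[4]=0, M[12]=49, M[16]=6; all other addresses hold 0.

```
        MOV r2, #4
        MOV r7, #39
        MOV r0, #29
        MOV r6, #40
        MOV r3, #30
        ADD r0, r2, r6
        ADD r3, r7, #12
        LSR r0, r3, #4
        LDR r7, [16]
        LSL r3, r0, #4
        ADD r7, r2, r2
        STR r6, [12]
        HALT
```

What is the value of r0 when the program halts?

r2=4
r7=39
r0=29
r6=40
r3=30
r0=4+40=44
r3=39+12=51
r0=51>>4=3
r7=M[16]=6
r3=3<<4=48
r7=4+4=8
STR r6, [12] → M[12]=40
halt.

3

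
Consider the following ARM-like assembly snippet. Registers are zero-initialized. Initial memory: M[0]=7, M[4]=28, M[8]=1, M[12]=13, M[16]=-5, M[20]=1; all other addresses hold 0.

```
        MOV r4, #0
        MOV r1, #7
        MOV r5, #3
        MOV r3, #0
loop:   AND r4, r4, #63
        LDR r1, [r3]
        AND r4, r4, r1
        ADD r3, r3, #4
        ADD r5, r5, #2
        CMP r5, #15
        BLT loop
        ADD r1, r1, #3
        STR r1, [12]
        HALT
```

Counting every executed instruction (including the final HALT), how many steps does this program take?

49

r4=0
r1=7
r5=3
r3=0
r4=0&63=0
r1=M[0]=7
r4=0&7=0
r3=0+4=4
r5=3+2=5
CMP r5, #15  (cmp 5,15)
BLT loop: taken
r4=0&63=0
r1=M[4]=28
r4=0&28=0
r3=4+4=8
r5=5+2=7
CMP r5, #15  (cmp 7,15)
BLT loop: taken
r4=0&63=0
r1=M[8]=1
r4=0&1=0
r3=8+4=12
r5=7+2=9
CMP r5, #15  (cmp 9,15)
BLT loop: taken
r4=0&63=0
r1=M[12]=13
r4=0&13=0
r3=12+4=16
r5=9+2=11
CMP r5, #15  (cmp 11,15)
BLT loop: taken
r4=0&63=0
r1=M[16]=-5
r4=0&(-5)=0
r3=16+4=20
r5=11+2=13
CMP r5, #15  (cmp 13,15)
BLT loop: taken
r4=0&63=0
r1=M[20]=1
r4=0&1=0
r3=20+4=24
r5=13+2=15
CMP r5, #15  (cmp 15,15)
BLT loop: not taken
r1=1+3=4
STR r1, [12] → M[12]=4
halt.
Total executed instructions: 49.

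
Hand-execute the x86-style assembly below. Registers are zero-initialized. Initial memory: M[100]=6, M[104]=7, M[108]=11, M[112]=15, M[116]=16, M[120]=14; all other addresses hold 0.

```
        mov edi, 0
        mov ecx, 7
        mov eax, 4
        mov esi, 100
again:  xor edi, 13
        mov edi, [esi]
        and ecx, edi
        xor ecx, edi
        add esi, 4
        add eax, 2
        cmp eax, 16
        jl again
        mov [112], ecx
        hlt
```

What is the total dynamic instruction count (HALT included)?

after mov edi, 0: edi=0
after mov ecx, 7: ecx=7
after mov eax, 4: eax=4
after mov esi, 100: esi=100
after xor edi, 13: edi=0^13=13
after mov edi, [esi]: edi=M[100]=6
after and ecx, edi: ecx=7&6=6
after xor ecx, edi: ecx=6^6=0
after add esi, 4: esi=100+4=104
after add eax, 2: eax=4+2=6
cmp eax, 16  (cmp 6,16)
jl again: taken
after xor edi, 13: edi=6^13=11
after mov edi, [esi]: edi=M[104]=7
after and ecx, edi: ecx=0&7=0
after xor ecx, edi: ecx=0^7=7
after add esi, 4: esi=104+4=108
after add eax, 2: eax=6+2=8
cmp eax, 16  (cmp 8,16)
jl again: taken
after xor edi, 13: edi=7^13=10
after mov edi, [esi]: edi=M[108]=11
after and ecx, edi: ecx=7&11=3
after xor ecx, edi: ecx=3^11=8
after add esi, 4: esi=108+4=112
after add eax, 2: eax=8+2=10
cmp eax, 16  (cmp 10,16)
jl again: taken
after xor edi, 13: edi=11^13=6
after mov edi, [esi]: edi=M[112]=15
after and ecx, edi: ecx=8&15=8
after xor ecx, edi: ecx=8^15=7
after add esi, 4: esi=112+4=116
after add eax, 2: eax=10+2=12
cmp eax, 16  (cmp 12,16)
jl again: taken
after xor edi, 13: edi=15^13=2
after mov edi, [esi]: edi=M[116]=16
after and ecx, edi: ecx=7&16=0
after xor ecx, edi: ecx=0^16=16
after add esi, 4: esi=116+4=120
after add eax, 2: eax=12+2=14
cmp eax, 16  (cmp 14,16)
jl again: taken
after xor edi, 13: edi=16^13=29
after mov edi, [esi]: edi=M[120]=14
after and ecx, edi: ecx=16&14=0
after xor ecx, edi: ecx=0^14=14
after add esi, 4: esi=120+4=124
after add eax, 2: eax=14+2=16
cmp eax, 16  (cmp 16,16)
jl again: not taken
mov [112], ecx → M[112]=14
halt.
Total executed instructions: 54.

54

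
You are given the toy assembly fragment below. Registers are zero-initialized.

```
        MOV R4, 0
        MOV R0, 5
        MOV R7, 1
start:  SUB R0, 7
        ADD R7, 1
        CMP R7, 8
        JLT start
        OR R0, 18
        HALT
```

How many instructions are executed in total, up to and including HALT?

MOV R4, 0 → R4=0
MOV R0, 5 → R0=5
MOV R7, 1 → R7=1
SUB R0, 7 → R0=5-7=-2
ADD R7, 1 → R7=1+1=2
CMP R7, 8  (cmp 2,8)
JLT start: taken
SUB R0, 7 → R0=(-2)-7=-9
ADD R7, 1 → R7=2+1=3
CMP R7, 8  (cmp 3,8)
JLT start: taken
SUB R0, 7 → R0=(-9)-7=-16
ADD R7, 1 → R7=3+1=4
CMP R7, 8  (cmp 4,8)
JLT start: taken
SUB R0, 7 → R0=(-16)-7=-23
ADD R7, 1 → R7=4+1=5
CMP R7, 8  (cmp 5,8)
JLT start: taken
SUB R0, 7 → R0=(-23)-7=-30
ADD R7, 1 → R7=5+1=6
CMP R7, 8  (cmp 6,8)
JLT start: taken
SUB R0, 7 → R0=(-30)-7=-37
ADD R7, 1 → R7=6+1=7
CMP R7, 8  (cmp 7,8)
JLT start: taken
SUB R0, 7 → R0=(-37)-7=-44
ADD R7, 1 → R7=7+1=8
CMP R7, 8  (cmp 8,8)
JLT start: not taken
OR R0, 18 → R0=(-44)|18=-42
halt.
Total executed instructions: 33.

33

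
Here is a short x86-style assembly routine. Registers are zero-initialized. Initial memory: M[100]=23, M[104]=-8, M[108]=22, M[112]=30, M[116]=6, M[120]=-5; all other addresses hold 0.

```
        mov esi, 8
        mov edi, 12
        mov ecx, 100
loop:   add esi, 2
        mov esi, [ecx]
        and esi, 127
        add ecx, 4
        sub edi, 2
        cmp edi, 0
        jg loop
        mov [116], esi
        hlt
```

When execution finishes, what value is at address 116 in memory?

123

after mov esi, 8: esi=8
after mov edi, 12: edi=12
after mov ecx, 100: ecx=100
after add esi, 2: esi=8+2=10
after mov esi, [ecx]: esi=M[100]=23
after and esi, 127: esi=23&127=23
after add ecx, 4: ecx=100+4=104
after sub edi, 2: edi=12-2=10
cmp edi, 0  (cmp 10,0)
jg loop: taken
after add esi, 2: esi=23+2=25
after mov esi, [ecx]: esi=M[104]=-8
after and esi, 127: esi=(-8)&127=120
after add ecx, 4: ecx=104+4=108
after sub edi, 2: edi=10-2=8
cmp edi, 0  (cmp 8,0)
jg loop: taken
after add esi, 2: esi=120+2=122
after mov esi, [ecx]: esi=M[108]=22
after and esi, 127: esi=22&127=22
after add ecx, 4: ecx=108+4=112
after sub edi, 2: edi=8-2=6
cmp edi, 0  (cmp 6,0)
jg loop: taken
after add esi, 2: esi=22+2=24
after mov esi, [ecx]: esi=M[112]=30
after and esi, 127: esi=30&127=30
after add ecx, 4: ecx=112+4=116
after sub edi, 2: edi=6-2=4
cmp edi, 0  (cmp 4,0)
jg loop: taken
after add esi, 2: esi=30+2=32
after mov esi, [ecx]: esi=M[116]=6
after and esi, 127: esi=6&127=6
after add ecx, 4: ecx=116+4=120
after sub edi, 2: edi=4-2=2
cmp edi, 0  (cmp 2,0)
jg loop: taken
after add esi, 2: esi=6+2=8
after mov esi, [ecx]: esi=M[120]=-5
after and esi, 127: esi=(-5)&127=123
after add ecx, 4: ecx=120+4=124
after sub edi, 2: edi=2-2=0
cmp edi, 0  (cmp 0,0)
jg loop: not taken
mov [116], esi → M[116]=123
halt.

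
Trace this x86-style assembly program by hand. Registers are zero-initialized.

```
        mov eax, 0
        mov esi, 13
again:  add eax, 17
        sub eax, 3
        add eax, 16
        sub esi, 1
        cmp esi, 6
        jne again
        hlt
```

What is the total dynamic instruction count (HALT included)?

after mov eax, 0: eax=0
after mov esi, 13: esi=13
after add eax, 17: eax=0+17=17
after sub eax, 3: eax=17-3=14
after add eax, 16: eax=14+16=30
after sub esi, 1: esi=13-1=12
cmp esi, 6  (cmp 12,6)
jne again: taken
after add eax, 17: eax=30+17=47
after sub eax, 3: eax=47-3=44
after add eax, 16: eax=44+16=60
after sub esi, 1: esi=12-1=11
cmp esi, 6  (cmp 11,6)
jne again: taken
after add eax, 17: eax=60+17=77
after sub eax, 3: eax=77-3=74
after add eax, 16: eax=74+16=90
after sub esi, 1: esi=11-1=10
cmp esi, 6  (cmp 10,6)
jne again: taken
after add eax, 17: eax=90+17=107
after sub eax, 3: eax=107-3=104
after add eax, 16: eax=104+16=120
after sub esi, 1: esi=10-1=9
cmp esi, 6  (cmp 9,6)
jne again: taken
after add eax, 17: eax=120+17=137
after sub eax, 3: eax=137-3=134
after add eax, 16: eax=134+16=150
after sub esi, 1: esi=9-1=8
cmp esi, 6  (cmp 8,6)
jne again: taken
after add eax, 17: eax=150+17=167
after sub eax, 3: eax=167-3=164
after add eax, 16: eax=164+16=180
after sub esi, 1: esi=8-1=7
cmp esi, 6  (cmp 7,6)
jne again: taken
after add eax, 17: eax=180+17=197
after sub eax, 3: eax=197-3=194
after add eax, 16: eax=194+16=210
after sub esi, 1: esi=7-1=6
cmp esi, 6  (cmp 6,6)
jne again: not taken
halt.
Total executed instructions: 45.

45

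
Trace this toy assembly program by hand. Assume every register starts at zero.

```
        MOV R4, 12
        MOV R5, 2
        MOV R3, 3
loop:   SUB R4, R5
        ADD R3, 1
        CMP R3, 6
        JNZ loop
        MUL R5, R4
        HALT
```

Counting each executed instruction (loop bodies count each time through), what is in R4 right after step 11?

8

MOV R4, 12 → R4=12
MOV R5, 2 → R5=2
MOV R3, 3 → R3=3
SUB R4, R5 → R4=12-2=10
ADD R3, 1 → R3=3+1=4
CMP R3, 6  (cmp 4,6)
JNZ loop: taken
SUB R4, R5 → R4=10-2=8
ADD R3, 1 → R3=4+1=5
CMP R3, 6  (cmp 5,6)
JNZ loop: taken
After step 11: R4 = 8.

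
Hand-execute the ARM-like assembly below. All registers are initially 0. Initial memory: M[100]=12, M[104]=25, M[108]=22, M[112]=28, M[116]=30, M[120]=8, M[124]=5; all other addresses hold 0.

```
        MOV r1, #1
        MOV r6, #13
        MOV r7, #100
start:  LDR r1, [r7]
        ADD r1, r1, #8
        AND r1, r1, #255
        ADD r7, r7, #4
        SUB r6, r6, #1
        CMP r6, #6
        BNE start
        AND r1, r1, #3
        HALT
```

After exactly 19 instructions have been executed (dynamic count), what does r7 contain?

MOV r1, #1 → r1=1
MOV r6, #13 → r6=13
MOV r7, #100 → r7=100
LDR r1, [r7] → r1=M[100]=12
ADD r1, r1, #8 → r1=12+8=20
AND r1, r1, #255 → r1=20&255=20
ADD r7, r7, #4 → r7=100+4=104
SUB r6, r6, #1 → r6=13-1=12
CMP r6, #6  (cmp 12,6)
BNE start: taken
LDR r1, [r7] → r1=M[104]=25
ADD r1, r1, #8 → r1=25+8=33
AND r1, r1, #255 → r1=33&255=33
ADD r7, r7, #4 → r7=104+4=108
SUB r6, r6, #1 → r6=12-1=11
CMP r6, #6  (cmp 11,6)
BNE start: taken
LDR r1, [r7] → r1=M[108]=22
ADD r1, r1, #8 → r1=22+8=30
After step 19: r7 = 108.

108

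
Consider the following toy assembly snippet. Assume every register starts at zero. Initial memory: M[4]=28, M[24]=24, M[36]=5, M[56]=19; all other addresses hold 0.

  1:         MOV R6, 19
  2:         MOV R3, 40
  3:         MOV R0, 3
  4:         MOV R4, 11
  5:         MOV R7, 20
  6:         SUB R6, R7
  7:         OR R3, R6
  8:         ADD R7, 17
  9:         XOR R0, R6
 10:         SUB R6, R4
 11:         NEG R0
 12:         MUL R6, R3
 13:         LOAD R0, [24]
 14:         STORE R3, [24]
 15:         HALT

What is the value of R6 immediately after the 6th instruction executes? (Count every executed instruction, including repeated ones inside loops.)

-1

R6=19
R3=40
R0=3
R4=11
R7=20
R6=19-20=-1
After step 6: R6 = -1.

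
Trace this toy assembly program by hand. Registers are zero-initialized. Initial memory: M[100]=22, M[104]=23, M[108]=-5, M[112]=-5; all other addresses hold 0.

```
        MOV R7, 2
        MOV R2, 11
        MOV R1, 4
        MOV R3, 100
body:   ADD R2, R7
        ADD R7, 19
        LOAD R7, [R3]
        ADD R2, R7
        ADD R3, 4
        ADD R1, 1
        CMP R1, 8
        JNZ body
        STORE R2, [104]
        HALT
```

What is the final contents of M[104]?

88

MOV R7, 2 → R7=2
MOV R2, 11 → R2=11
MOV R1, 4 → R1=4
MOV R3, 100 → R3=100
ADD R2, R7 → R2=11+2=13
ADD R7, 19 → R7=2+19=21
LOAD R7, [R3] → R7=M[100]=22
ADD R2, R7 → R2=13+22=35
ADD R3, 4 → R3=100+4=104
ADD R1, 1 → R1=4+1=5
CMP R1, 8  (cmp 5,8)
JNZ body: taken
ADD R2, R7 → R2=35+22=57
ADD R7, 19 → R7=22+19=41
LOAD R7, [R3] → R7=M[104]=23
ADD R2, R7 → R2=57+23=80
ADD R3, 4 → R3=104+4=108
ADD R1, 1 → R1=5+1=6
CMP R1, 8  (cmp 6,8)
JNZ body: taken
ADD R2, R7 → R2=80+23=103
ADD R7, 19 → R7=23+19=42
LOAD R7, [R3] → R7=M[108]=-5
ADD R2, R7 → R2=103+(-5)=98
ADD R3, 4 → R3=108+4=112
ADD R1, 1 → R1=6+1=7
CMP R1, 8  (cmp 7,8)
JNZ body: taken
ADD R2, R7 → R2=98+(-5)=93
ADD R7, 19 → R7=(-5)+19=14
LOAD R7, [R3] → R7=M[112]=-5
ADD R2, R7 → R2=93+(-5)=88
ADD R3, 4 → R3=112+4=116
ADD R1, 1 → R1=7+1=8
CMP R1, 8  (cmp 8,8)
JNZ body: not taken
STORE R2, [104] → M[104]=88
halt.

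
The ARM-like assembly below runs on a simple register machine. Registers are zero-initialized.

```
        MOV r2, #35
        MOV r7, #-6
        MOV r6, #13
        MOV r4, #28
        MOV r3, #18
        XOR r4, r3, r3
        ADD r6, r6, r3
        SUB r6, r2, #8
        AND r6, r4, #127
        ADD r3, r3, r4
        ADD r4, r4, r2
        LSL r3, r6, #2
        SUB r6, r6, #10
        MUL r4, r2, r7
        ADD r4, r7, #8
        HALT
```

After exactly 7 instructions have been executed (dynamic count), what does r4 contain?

MOV r2, #35 → r2=35
MOV r7, #-6 → r7=-6
MOV r6, #13 → r6=13
MOV r4, #28 → r4=28
MOV r3, #18 → r3=18
XOR r4, r3, r3 → r4=18^18=0
ADD r6, r6, r3 → r6=13+18=31
After step 7: r4 = 0.

0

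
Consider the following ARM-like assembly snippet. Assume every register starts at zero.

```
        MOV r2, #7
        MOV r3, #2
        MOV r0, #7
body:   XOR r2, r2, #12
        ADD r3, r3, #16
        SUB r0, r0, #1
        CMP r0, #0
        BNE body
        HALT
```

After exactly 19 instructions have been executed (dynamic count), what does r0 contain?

4

MOV r2, #7 → r2=7
MOV r3, #2 → r3=2
MOV r0, #7 → r0=7
XOR r2, r2, #12 → r2=7^12=11
ADD r3, r3, #16 → r3=2+16=18
SUB r0, r0, #1 → r0=7-1=6
CMP r0, #0  (cmp 6,0)
BNE body: taken
XOR r2, r2, #12 → r2=11^12=7
ADD r3, r3, #16 → r3=18+16=34
SUB r0, r0, #1 → r0=6-1=5
CMP r0, #0  (cmp 5,0)
BNE body: taken
XOR r2, r2, #12 → r2=7^12=11
ADD r3, r3, #16 → r3=34+16=50
SUB r0, r0, #1 → r0=5-1=4
CMP r0, #0  (cmp 4,0)
BNE body: taken
XOR r2, r2, #12 → r2=11^12=7
After step 19: r0 = 4.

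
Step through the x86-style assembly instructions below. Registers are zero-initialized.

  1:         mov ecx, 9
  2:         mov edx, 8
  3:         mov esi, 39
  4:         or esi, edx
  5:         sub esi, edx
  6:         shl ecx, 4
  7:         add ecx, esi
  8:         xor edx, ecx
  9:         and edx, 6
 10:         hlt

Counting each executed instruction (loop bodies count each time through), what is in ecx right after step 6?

mov ecx, 9 → ecx=9
mov edx, 8 → edx=8
mov esi, 39 → esi=39
or esi, edx → esi=39|8=47
sub esi, edx → esi=47-8=39
shl ecx, 4 → ecx=9<<4=144
After step 6: ecx = 144.

144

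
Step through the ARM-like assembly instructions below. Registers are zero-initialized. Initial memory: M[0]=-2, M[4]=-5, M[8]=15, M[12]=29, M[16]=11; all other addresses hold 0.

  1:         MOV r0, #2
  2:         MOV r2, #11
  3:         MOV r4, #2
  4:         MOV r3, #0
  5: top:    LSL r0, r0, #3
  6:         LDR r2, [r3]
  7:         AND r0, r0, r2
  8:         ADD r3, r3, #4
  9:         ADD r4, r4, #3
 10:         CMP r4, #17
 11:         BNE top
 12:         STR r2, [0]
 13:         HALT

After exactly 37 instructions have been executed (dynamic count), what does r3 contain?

20

after MOV r0, #2: r0=2
after MOV r2, #11: r2=11
after MOV r4, #2: r4=2
after MOV r3, #0: r3=0
after LSL r0, r0, #3: r0=2<<3=16
after LDR r2, [r3]: r2=M[0]=-2
after AND r0, r0, r2: r0=16&(-2)=16
after ADD r3, r3, #4: r3=0+4=4
after ADD r4, r4, #3: r4=2+3=5
CMP r4, #17  (cmp 5,17)
BNE top: taken
after LSL r0, r0, #3: r0=16<<3=128
after LDR r2, [r3]: r2=M[4]=-5
after AND r0, r0, r2: r0=128&(-5)=128
after ADD r3, r3, #4: r3=4+4=8
after ADD r4, r4, #3: r4=5+3=8
CMP r4, #17  (cmp 8,17)
BNE top: taken
after LSL r0, r0, #3: r0=128<<3=1024
after LDR r2, [r3]: r2=M[8]=15
after AND r0, r0, r2: r0=1024&15=0
after ADD r3, r3, #4: r3=8+4=12
after ADD r4, r4, #3: r4=8+3=11
CMP r4, #17  (cmp 11,17)
BNE top: taken
after LSL r0, r0, #3: r0=0<<3=0
after LDR r2, [r3]: r2=M[12]=29
after AND r0, r0, r2: r0=0&29=0
after ADD r3, r3, #4: r3=12+4=16
after ADD r4, r4, #3: r4=11+3=14
CMP r4, #17  (cmp 14,17)
BNE top: taken
after LSL r0, r0, #3: r0=0<<3=0
after LDR r2, [r3]: r2=M[16]=11
after AND r0, r0, r2: r0=0&11=0
after ADD r3, r3, #4: r3=16+4=20
after ADD r4, r4, #3: r4=14+3=17
After step 37: r3 = 20.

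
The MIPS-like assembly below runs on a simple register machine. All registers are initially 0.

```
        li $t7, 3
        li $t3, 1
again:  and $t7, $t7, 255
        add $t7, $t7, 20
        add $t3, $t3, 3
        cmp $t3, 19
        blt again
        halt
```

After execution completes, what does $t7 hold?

li $t7, 3 → $t7=3
li $t3, 1 → $t3=1
and $t7, $t7, 255 → $t7=3&255=3
add $t7, $t7, 20 → $t7=3+20=23
add $t3, $t3, 3 → $t3=1+3=4
cmp $t3, 19  (cmp 4,19)
blt again: taken
and $t7, $t7, 255 → $t7=23&255=23
add $t7, $t7, 20 → $t7=23+20=43
add $t3, $t3, 3 → $t3=4+3=7
cmp $t3, 19  (cmp 7,19)
blt again: taken
and $t7, $t7, 255 → $t7=43&255=43
add $t7, $t7, 20 → $t7=43+20=63
add $t3, $t3, 3 → $t3=7+3=10
cmp $t3, 19  (cmp 10,19)
blt again: taken
and $t7, $t7, 255 → $t7=63&255=63
add $t7, $t7, 20 → $t7=63+20=83
add $t3, $t3, 3 → $t3=10+3=13
cmp $t3, 19  (cmp 13,19)
blt again: taken
and $t7, $t7, 255 → $t7=83&255=83
add $t7, $t7, 20 → $t7=83+20=103
add $t3, $t3, 3 → $t3=13+3=16
cmp $t3, 19  (cmp 16,19)
blt again: taken
and $t7, $t7, 255 → $t7=103&255=103
add $t7, $t7, 20 → $t7=103+20=123
add $t3, $t3, 3 → $t3=16+3=19
cmp $t3, 19  (cmp 19,19)
blt again: not taken
halt.

123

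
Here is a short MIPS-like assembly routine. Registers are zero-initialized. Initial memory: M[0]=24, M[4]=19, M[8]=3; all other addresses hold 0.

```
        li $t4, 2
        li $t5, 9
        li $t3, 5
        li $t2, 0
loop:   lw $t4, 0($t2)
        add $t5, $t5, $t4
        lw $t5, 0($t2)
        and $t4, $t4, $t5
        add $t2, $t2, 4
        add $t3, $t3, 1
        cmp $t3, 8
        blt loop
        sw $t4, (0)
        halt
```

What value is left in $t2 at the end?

12

after li $t4, 2: $t4=2
after li $t5, 9: $t5=9
after li $t3, 5: $t3=5
after li $t2, 0: $t2=0
after lw $t4, 0($t2): $t4=M[0]=24
after add $t5, $t5, $t4: $t5=9+24=33
after lw $t5, 0($t2): $t5=M[0]=24
after and $t4, $t4, $t5: $t4=24&24=24
after add $t2, $t2, 4: $t2=0+4=4
after add $t3, $t3, 1: $t3=5+1=6
cmp $t3, 8  (cmp 6,8)
blt loop: taken
after lw $t4, 0($t2): $t4=M[4]=19
after add $t5, $t5, $t4: $t5=24+19=43
after lw $t5, 0($t2): $t5=M[4]=19
after and $t4, $t4, $t5: $t4=19&19=19
after add $t2, $t2, 4: $t2=4+4=8
after add $t3, $t3, 1: $t3=6+1=7
cmp $t3, 8  (cmp 7,8)
blt loop: taken
after lw $t4, 0($t2): $t4=M[8]=3
after add $t5, $t5, $t4: $t5=19+3=22
after lw $t5, 0($t2): $t5=M[8]=3
after and $t4, $t4, $t5: $t4=3&3=3
after add $t2, $t2, 4: $t2=8+4=12
after add $t3, $t3, 1: $t3=7+1=8
cmp $t3, 8  (cmp 8,8)
blt loop: not taken
sw $t4, (0) → M[0]=3
halt.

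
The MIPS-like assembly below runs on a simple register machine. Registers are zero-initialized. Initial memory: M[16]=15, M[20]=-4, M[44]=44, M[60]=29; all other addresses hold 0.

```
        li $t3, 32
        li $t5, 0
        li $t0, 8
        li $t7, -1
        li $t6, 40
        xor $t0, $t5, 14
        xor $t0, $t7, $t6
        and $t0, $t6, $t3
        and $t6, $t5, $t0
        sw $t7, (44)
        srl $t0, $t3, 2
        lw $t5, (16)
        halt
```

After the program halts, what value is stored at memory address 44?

after li $t3, 32: $t3=32
after li $t5, 0: $t5=0
after li $t0, 8: $t0=8
after li $t7, -1: $t7=-1
after li $t6, 40: $t6=40
after xor $t0, $t5, 14: $t0=0^14=14
after xor $t0, $t7, $t6: $t0=(-1)^40=-41
after and $t0, $t6, $t3: $t0=40&32=32
after and $t6, $t5, $t0: $t6=0&32=0
sw $t7, (44) → M[44]=-1
after srl $t0, $t3, 2: $t0=32>>2=8
after lw $t5, (16): $t5=M[16]=15
halt.

-1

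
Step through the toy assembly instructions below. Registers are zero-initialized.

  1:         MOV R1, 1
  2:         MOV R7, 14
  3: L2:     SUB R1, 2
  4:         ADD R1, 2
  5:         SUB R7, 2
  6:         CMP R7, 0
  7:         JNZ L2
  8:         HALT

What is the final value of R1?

R1=1
R7=14
R1=1-2=-1
R1=(-1)+2=1
R7=14-2=12
CMP R7, 0  (cmp 12,0)
JNZ L2: taken
R1=1-2=-1
R1=(-1)+2=1
R7=12-2=10
CMP R7, 0  (cmp 10,0)
JNZ L2: taken
R1=1-2=-1
R1=(-1)+2=1
R7=10-2=8
CMP R7, 0  (cmp 8,0)
JNZ L2: taken
R1=1-2=-1
R1=(-1)+2=1
R7=8-2=6
CMP R7, 0  (cmp 6,0)
JNZ L2: taken
R1=1-2=-1
R1=(-1)+2=1
R7=6-2=4
CMP R7, 0  (cmp 4,0)
JNZ L2: taken
R1=1-2=-1
R1=(-1)+2=1
R7=4-2=2
CMP R7, 0  (cmp 2,0)
JNZ L2: taken
R1=1-2=-1
R1=(-1)+2=1
R7=2-2=0
CMP R7, 0  (cmp 0,0)
JNZ L2: not taken
halt.

1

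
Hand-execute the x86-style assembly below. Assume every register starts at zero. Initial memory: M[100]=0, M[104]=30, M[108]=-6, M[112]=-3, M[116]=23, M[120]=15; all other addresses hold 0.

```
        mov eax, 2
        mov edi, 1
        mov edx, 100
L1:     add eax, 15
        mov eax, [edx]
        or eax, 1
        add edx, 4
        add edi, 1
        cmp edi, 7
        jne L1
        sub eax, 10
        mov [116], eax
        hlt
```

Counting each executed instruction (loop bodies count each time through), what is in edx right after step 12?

104

eax=2
edi=1
edx=100
eax=2+15=17
eax=M[100]=0
eax=0|1=1
edx=100+4=104
edi=1+1=2
cmp edi, 7  (cmp 2,7)
jne L1: taken
eax=1+15=16
eax=M[104]=30
After step 12: edx = 104.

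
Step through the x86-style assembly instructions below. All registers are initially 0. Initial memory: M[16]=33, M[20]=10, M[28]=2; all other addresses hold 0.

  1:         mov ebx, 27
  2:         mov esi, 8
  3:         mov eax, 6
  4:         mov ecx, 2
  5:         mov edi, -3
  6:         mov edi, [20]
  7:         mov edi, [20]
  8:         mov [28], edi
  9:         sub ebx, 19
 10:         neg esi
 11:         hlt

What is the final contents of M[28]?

ebx=27
esi=8
eax=6
ecx=2
edi=-3
edi=M[20]=10
edi=M[20]=10
mov [28], edi → M[28]=10
ebx=27-19=8
esi=-(8)=-8
halt.

10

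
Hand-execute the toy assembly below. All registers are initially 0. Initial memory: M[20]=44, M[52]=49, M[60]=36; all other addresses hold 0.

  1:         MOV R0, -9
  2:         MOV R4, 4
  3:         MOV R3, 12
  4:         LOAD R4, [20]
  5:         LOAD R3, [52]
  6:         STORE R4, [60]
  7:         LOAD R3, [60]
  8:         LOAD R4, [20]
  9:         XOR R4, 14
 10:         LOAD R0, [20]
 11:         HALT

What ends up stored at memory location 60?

44

R0=-9
R4=4
R3=12
R4=M[20]=44
R3=M[52]=49
STORE R4, [60] → M[60]=44
R3=M[60]=44
R4=M[20]=44
R4=44^14=34
R0=M[20]=44
halt.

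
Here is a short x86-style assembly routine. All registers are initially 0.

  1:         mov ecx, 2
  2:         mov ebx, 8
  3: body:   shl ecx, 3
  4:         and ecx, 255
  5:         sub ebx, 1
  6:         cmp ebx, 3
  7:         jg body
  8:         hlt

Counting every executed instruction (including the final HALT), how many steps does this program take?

ecx=2
ebx=8
ecx=2<<3=16
ecx=16&255=16
ebx=8-1=7
cmp ebx, 3  (cmp 7,3)
jg body: taken
ecx=16<<3=128
ecx=128&255=128
ebx=7-1=6
cmp ebx, 3  (cmp 6,3)
jg body: taken
ecx=128<<3=1024
ecx=1024&255=0
ebx=6-1=5
cmp ebx, 3  (cmp 5,3)
jg body: taken
ecx=0<<3=0
ecx=0&255=0
ebx=5-1=4
cmp ebx, 3  (cmp 4,3)
jg body: taken
ecx=0<<3=0
ecx=0&255=0
ebx=4-1=3
cmp ebx, 3  (cmp 3,3)
jg body: not taken
halt.
Total executed instructions: 28.

28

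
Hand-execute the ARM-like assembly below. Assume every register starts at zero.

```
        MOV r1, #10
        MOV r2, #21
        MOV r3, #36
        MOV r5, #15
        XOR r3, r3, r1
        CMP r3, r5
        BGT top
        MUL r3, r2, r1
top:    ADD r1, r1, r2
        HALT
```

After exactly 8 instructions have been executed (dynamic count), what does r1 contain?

MOV r1, #10 → r1=10
MOV r2, #21 → r2=21
MOV r3, #36 → r3=36
MOV r5, #15 → r5=15
XOR r3, r3, r1 → r3=36^10=46
CMP r3, r5  (cmp 46,15)
BGT top: taken
ADD r1, r1, r2 → r1=10+21=31
After step 8: r1 = 31.

31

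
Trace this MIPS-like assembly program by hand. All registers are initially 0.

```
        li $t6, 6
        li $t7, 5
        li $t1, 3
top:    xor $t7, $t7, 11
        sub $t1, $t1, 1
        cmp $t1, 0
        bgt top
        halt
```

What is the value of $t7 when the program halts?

14

after li $t6, 6: $t6=6
after li $t7, 5: $t7=5
after li $t1, 3: $t1=3
after xor $t7, $t7, 11: $t7=5^11=14
after sub $t1, $t1, 1: $t1=3-1=2
cmp $t1, 0  (cmp 2,0)
bgt top: taken
after xor $t7, $t7, 11: $t7=14^11=5
after sub $t1, $t1, 1: $t1=2-1=1
cmp $t1, 0  (cmp 1,0)
bgt top: taken
after xor $t7, $t7, 11: $t7=5^11=14
after sub $t1, $t1, 1: $t1=1-1=0
cmp $t1, 0  (cmp 0,0)
bgt top: not taken
halt.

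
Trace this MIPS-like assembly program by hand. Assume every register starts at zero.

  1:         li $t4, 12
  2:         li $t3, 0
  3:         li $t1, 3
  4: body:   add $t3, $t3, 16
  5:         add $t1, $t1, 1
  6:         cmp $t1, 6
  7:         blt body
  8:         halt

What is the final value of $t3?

48

$t4=12
$t3=0
$t1=3
$t3=0+16=16
$t1=3+1=4
cmp $t1, 6  (cmp 4,6)
blt body: taken
$t3=16+16=32
$t1=4+1=5
cmp $t1, 6  (cmp 5,6)
blt body: taken
$t3=32+16=48
$t1=5+1=6
cmp $t1, 6  (cmp 6,6)
blt body: not taken
halt.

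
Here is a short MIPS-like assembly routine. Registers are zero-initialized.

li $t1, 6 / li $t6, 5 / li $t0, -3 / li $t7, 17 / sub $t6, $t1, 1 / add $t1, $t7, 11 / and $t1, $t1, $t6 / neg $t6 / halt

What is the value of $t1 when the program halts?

after li $t1, 6: $t1=6
after li $t6, 5: $t6=5
after li $t0, -3: $t0=-3
after li $t7, 17: $t7=17
after sub $t6, $t1, 1: $t6=6-1=5
after add $t1, $t7, 11: $t1=17+11=28
after and $t1, $t1, $t6: $t1=28&5=4
after neg $t6: $t6=-(5)=-5
halt.

4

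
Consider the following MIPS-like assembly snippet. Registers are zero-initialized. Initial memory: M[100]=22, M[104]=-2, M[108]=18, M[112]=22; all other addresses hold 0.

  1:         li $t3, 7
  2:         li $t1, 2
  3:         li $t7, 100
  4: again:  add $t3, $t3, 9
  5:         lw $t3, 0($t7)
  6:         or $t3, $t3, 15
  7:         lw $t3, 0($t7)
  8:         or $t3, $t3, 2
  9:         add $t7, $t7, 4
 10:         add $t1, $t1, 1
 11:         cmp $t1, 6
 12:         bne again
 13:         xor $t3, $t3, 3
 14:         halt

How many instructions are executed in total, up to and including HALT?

41

$t3=7
$t1=2
$t7=100
$t3=7+9=16
$t3=M[100]=22
$t3=22|15=31
$t3=M[100]=22
$t3=22|2=22
$t7=100+4=104
$t1=2+1=3
cmp $t1, 6  (cmp 3,6)
bne again: taken
$t3=22+9=31
$t3=M[104]=-2
$t3=(-2)|15=-1
$t3=M[104]=-2
$t3=(-2)|2=-2
$t7=104+4=108
$t1=3+1=4
cmp $t1, 6  (cmp 4,6)
bne again: taken
$t3=(-2)+9=7
$t3=M[108]=18
$t3=18|15=31
$t3=M[108]=18
$t3=18|2=18
$t7=108+4=112
$t1=4+1=5
cmp $t1, 6  (cmp 5,6)
bne again: taken
$t3=18+9=27
$t3=M[112]=22
$t3=22|15=31
$t3=M[112]=22
$t3=22|2=22
$t7=112+4=116
$t1=5+1=6
cmp $t1, 6  (cmp 6,6)
bne again: not taken
$t3=22^3=21
halt.
Total executed instructions: 41.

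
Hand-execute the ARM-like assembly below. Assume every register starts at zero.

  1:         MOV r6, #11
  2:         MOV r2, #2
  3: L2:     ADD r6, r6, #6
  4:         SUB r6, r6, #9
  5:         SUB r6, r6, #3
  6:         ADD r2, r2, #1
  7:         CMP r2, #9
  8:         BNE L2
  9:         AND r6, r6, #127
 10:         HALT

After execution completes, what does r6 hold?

after MOV r6, #11: r6=11
after MOV r2, #2: r2=2
after ADD r6, r6, #6: r6=11+6=17
after SUB r6, r6, #9: r6=17-9=8
after SUB r6, r6, #3: r6=8-3=5
after ADD r2, r2, #1: r2=2+1=3
CMP r2, #9  (cmp 3,9)
BNE L2: taken
after ADD r6, r6, #6: r6=5+6=11
after SUB r6, r6, #9: r6=11-9=2
after SUB r6, r6, #3: r6=2-3=-1
after ADD r2, r2, #1: r2=3+1=4
CMP r2, #9  (cmp 4,9)
BNE L2: taken
after ADD r6, r6, #6: r6=(-1)+6=5
after SUB r6, r6, #9: r6=5-9=-4
after SUB r6, r6, #3: r6=(-4)-3=-7
after ADD r2, r2, #1: r2=4+1=5
CMP r2, #9  (cmp 5,9)
BNE L2: taken
after ADD r6, r6, #6: r6=(-7)+6=-1
after SUB r6, r6, #9: r6=(-1)-9=-10
after SUB r6, r6, #3: r6=(-10)-3=-13
after ADD r2, r2, #1: r2=5+1=6
CMP r2, #9  (cmp 6,9)
BNE L2: taken
after ADD r6, r6, #6: r6=(-13)+6=-7
after SUB r6, r6, #9: r6=(-7)-9=-16
after SUB r6, r6, #3: r6=(-16)-3=-19
after ADD r2, r2, #1: r2=6+1=7
CMP r2, #9  (cmp 7,9)
BNE L2: taken
after ADD r6, r6, #6: r6=(-19)+6=-13
after SUB r6, r6, #9: r6=(-13)-9=-22
after SUB r6, r6, #3: r6=(-22)-3=-25
after ADD r2, r2, #1: r2=7+1=8
CMP r2, #9  (cmp 8,9)
BNE L2: taken
after ADD r6, r6, #6: r6=(-25)+6=-19
after SUB r6, r6, #9: r6=(-19)-9=-28
after SUB r6, r6, #3: r6=(-28)-3=-31
after ADD r2, r2, #1: r2=8+1=9
CMP r2, #9  (cmp 9,9)
BNE L2: not taken
after AND r6, r6, #127: r6=(-31)&127=97
halt.

97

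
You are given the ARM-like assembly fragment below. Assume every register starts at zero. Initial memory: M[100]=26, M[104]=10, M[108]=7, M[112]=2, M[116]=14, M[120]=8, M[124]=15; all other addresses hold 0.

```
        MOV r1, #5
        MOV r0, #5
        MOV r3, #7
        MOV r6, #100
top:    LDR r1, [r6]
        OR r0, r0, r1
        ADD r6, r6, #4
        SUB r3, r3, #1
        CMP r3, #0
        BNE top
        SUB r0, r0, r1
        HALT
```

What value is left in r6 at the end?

128

MOV r1, #5 → r1=5
MOV r0, #5 → r0=5
MOV r3, #7 → r3=7
MOV r6, #100 → r6=100
LDR r1, [r6] → r1=M[100]=26
OR r0, r0, r1 → r0=5|26=31
ADD r6, r6, #4 → r6=100+4=104
SUB r3, r3, #1 → r3=7-1=6
CMP r3, #0  (cmp 6,0)
BNE top: taken
LDR r1, [r6] → r1=M[104]=10
OR r0, r0, r1 → r0=31|10=31
ADD r6, r6, #4 → r6=104+4=108
SUB r3, r3, #1 → r3=6-1=5
CMP r3, #0  (cmp 5,0)
BNE top: taken
LDR r1, [r6] → r1=M[108]=7
OR r0, r0, r1 → r0=31|7=31
ADD r6, r6, #4 → r6=108+4=112
SUB r3, r3, #1 → r3=5-1=4
CMP r3, #0  (cmp 4,0)
BNE top: taken
LDR r1, [r6] → r1=M[112]=2
OR r0, r0, r1 → r0=31|2=31
ADD r6, r6, #4 → r6=112+4=116
SUB r3, r3, #1 → r3=4-1=3
CMP r3, #0  (cmp 3,0)
BNE top: taken
LDR r1, [r6] → r1=M[116]=14
OR r0, r0, r1 → r0=31|14=31
ADD r6, r6, #4 → r6=116+4=120
SUB r3, r3, #1 → r3=3-1=2
CMP r3, #0  (cmp 2,0)
BNE top: taken
LDR r1, [r6] → r1=M[120]=8
OR r0, r0, r1 → r0=31|8=31
ADD r6, r6, #4 → r6=120+4=124
SUB r3, r3, #1 → r3=2-1=1
CMP r3, #0  (cmp 1,0)
BNE top: taken
LDR r1, [r6] → r1=M[124]=15
OR r0, r0, r1 → r0=31|15=31
ADD r6, r6, #4 → r6=124+4=128
SUB r3, r3, #1 → r3=1-1=0
CMP r3, #0  (cmp 0,0)
BNE top: not taken
SUB r0, r0, r1 → r0=31-15=16
halt.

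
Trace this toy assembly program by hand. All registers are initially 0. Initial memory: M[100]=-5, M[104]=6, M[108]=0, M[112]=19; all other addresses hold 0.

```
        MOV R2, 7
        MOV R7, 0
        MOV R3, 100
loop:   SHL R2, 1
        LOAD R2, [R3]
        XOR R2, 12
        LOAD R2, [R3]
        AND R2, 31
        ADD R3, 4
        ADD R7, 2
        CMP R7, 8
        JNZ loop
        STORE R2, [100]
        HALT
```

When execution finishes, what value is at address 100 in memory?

19

MOV R2, 7 → R2=7
MOV R7, 0 → R7=0
MOV R3, 100 → R3=100
SHL R2, 1 → R2=7<<1=14
LOAD R2, [R3] → R2=M[100]=-5
XOR R2, 12 → R2=(-5)^12=-9
LOAD R2, [R3] → R2=M[100]=-5
AND R2, 31 → R2=(-5)&31=27
ADD R3, 4 → R3=100+4=104
ADD R7, 2 → R7=0+2=2
CMP R7, 8  (cmp 2,8)
JNZ loop: taken
SHL R2, 1 → R2=27<<1=54
LOAD R2, [R3] → R2=M[104]=6
XOR R2, 12 → R2=6^12=10
LOAD R2, [R3] → R2=M[104]=6
AND R2, 31 → R2=6&31=6
ADD R3, 4 → R3=104+4=108
ADD R7, 2 → R7=2+2=4
CMP R7, 8  (cmp 4,8)
JNZ loop: taken
SHL R2, 1 → R2=6<<1=12
LOAD R2, [R3] → R2=M[108]=0
XOR R2, 12 → R2=0^12=12
LOAD R2, [R3] → R2=M[108]=0
AND R2, 31 → R2=0&31=0
ADD R3, 4 → R3=108+4=112
ADD R7, 2 → R7=4+2=6
CMP R7, 8  (cmp 6,8)
JNZ loop: taken
SHL R2, 1 → R2=0<<1=0
LOAD R2, [R3] → R2=M[112]=19
XOR R2, 12 → R2=19^12=31
LOAD R2, [R3] → R2=M[112]=19
AND R2, 31 → R2=19&31=19
ADD R3, 4 → R3=112+4=116
ADD R7, 2 → R7=6+2=8
CMP R7, 8  (cmp 8,8)
JNZ loop: not taken
STORE R2, [100] → M[100]=19
halt.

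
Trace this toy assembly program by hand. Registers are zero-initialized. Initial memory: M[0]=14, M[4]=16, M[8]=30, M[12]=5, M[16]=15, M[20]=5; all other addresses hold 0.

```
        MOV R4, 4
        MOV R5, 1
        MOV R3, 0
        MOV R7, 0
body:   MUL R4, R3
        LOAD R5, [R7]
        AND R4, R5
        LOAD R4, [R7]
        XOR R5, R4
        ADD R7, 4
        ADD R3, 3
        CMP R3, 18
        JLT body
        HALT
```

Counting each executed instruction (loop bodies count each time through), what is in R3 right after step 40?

R4=4
R5=1
R3=0
R7=0
R4=4*0=0
R5=M[0]=14
R4=0&14=0
R4=M[0]=14
R5=14^14=0
R7=0+4=4
R3=0+3=3
CMP R3, 18  (cmp 3,18)
JLT body: taken
R4=14*3=42
R5=M[4]=16
R4=42&16=0
R4=M[4]=16
R5=16^16=0
R7=4+4=8
R3=3+3=6
CMP R3, 18  (cmp 6,18)
JLT body: taken
R4=16*6=96
R5=M[8]=30
R4=96&30=0
R4=M[8]=30
R5=30^30=0
R7=8+4=12
R3=6+3=9
CMP R3, 18  (cmp 9,18)
JLT body: taken
R4=30*9=270
R5=M[12]=5
R4=270&5=4
R4=M[12]=5
R5=5^5=0
R7=12+4=16
R3=9+3=12
CMP R3, 18  (cmp 12,18)
JLT body: taken
After step 40: R3 = 12.

12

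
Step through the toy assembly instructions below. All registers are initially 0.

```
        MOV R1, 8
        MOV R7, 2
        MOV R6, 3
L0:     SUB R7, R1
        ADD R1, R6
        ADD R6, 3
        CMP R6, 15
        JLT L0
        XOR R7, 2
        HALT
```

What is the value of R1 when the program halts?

R1=8
R7=2
R6=3
R7=2-8=-6
R1=8+3=11
R6=3+3=6
CMP R6, 15  (cmp 6,15)
JLT L0: taken
R7=(-6)-11=-17
R1=11+6=17
R6=6+3=9
CMP R6, 15  (cmp 9,15)
JLT L0: taken
R7=(-17)-17=-34
R1=17+9=26
R6=9+3=12
CMP R6, 15  (cmp 12,15)
JLT L0: taken
R7=(-34)-26=-60
R1=26+12=38
R6=12+3=15
CMP R6, 15  (cmp 15,15)
JLT L0: not taken
R7=(-60)^2=-58
halt.

38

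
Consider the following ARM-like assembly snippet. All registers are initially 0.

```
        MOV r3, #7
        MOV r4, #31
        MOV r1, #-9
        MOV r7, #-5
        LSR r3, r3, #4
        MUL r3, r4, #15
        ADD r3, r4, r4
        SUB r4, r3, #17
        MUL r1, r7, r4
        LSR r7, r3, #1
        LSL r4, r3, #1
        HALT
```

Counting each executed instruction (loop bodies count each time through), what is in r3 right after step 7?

62

MOV r3, #7 → r3=7
MOV r4, #31 → r4=31
MOV r1, #-9 → r1=-9
MOV r7, #-5 → r7=-5
LSR r3, r3, #4 → r3=7>>4=0
MUL r3, r4, #15 → r3=31*15=465
ADD r3, r4, r4 → r3=31+31=62
After step 7: r3 = 62.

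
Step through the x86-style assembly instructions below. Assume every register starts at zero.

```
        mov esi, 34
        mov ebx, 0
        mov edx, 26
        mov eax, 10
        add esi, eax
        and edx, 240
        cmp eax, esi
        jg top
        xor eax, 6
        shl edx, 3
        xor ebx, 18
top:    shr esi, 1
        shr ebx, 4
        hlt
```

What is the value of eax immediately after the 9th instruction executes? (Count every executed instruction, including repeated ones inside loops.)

12

mov esi, 34 → esi=34
mov ebx, 0 → ebx=0
mov edx, 26 → edx=26
mov eax, 10 → eax=10
add esi, eax → esi=34+10=44
and edx, 240 → edx=26&240=16
cmp eax, esi  (cmp 10,44)
jg top: not taken
xor eax, 6 → eax=10^6=12
After step 9: eax = 12.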